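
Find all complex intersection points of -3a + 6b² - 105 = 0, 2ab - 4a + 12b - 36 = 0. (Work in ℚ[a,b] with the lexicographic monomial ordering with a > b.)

{(-3, 4), (-18 - 2*sqrt(30), -1 + sqrt(30)/2), (-18 + 2*sqrt(30), -sqrt(30)/2 - 1)}

Compute a lex Gröbner basis by Buchberger's algorithm.
f_1 = -3a + 6b² - 105, LT = a.
f_2 = 2ab - 4a + 12b - 36, LT = ab.

S(f_1,f_2): lcm = ab. S = 2a - 2b³ + 29b + 18.
  reduce S modulo (f_1, f_2):
  remainder -2b³ + 4b² + 29b - 52 ≠ 0; add h_3 = -2b³ + 4b² + 29b - 52 to the basis.

The other S-polynomials (S(f_1,h_3), S(f_2,h_3)) all reduce to 0 modulo the current basis, so we have a Gröbner basis.
Inter-reduce: drop elements whose leading term is divisible by another's, tail-reduce, and make monic.
Reduced Gröbner basis: {a - 2b² + 35, b³ - 2b² - 29/2b + 26}.

The lex basis is triangular: the last element involves only b. Solving b³ - 2b² - 29/2b + 26 = 0 gives b ∈ {4, -1 + sqrt(30)/2, -sqrt(30)/2 - 1}; substituting each value into the earlier elements determines the remaining variables.
  b = 4: the earlier basis element becomes a + 3 = 0, giving a = -3 — point (-3, 4).
  b = -1 + sqrt(30)/2: the earlier basis element becomes a + 2*sqrt(30) + 18 = 0, giving a = -18 - 2*sqrt(30) — point (-18 - 2*sqrt(30), -1 + sqrt(30)/2).
  b = -sqrt(30)/2 - 1: the earlier basis element becomes a - 2*sqrt(30) + 18 = 0, giving a = -18 + 2*sqrt(30) — point (-18 + 2*sqrt(30), -sqrt(30)/2 - 1).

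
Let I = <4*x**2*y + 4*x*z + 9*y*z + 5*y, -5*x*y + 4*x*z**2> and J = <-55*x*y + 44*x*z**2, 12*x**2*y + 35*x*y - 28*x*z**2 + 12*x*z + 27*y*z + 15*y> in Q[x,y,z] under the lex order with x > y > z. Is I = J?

Yes, the ideals are equal.

Equality of ideals is decidable: compute both reduced Gröbner bases (unique for the ordering) and check whether they agree.
Buchberger on the first generating set:
f_1 = 4*x**2*y + 4*x*z + 9*y*z + 5*y, LT = x**2*y.
f_2 = -5*x*y + 4*x*z**2, LT = x*y.

S(f_1,f_2): lcm = x**2*y. S = 4/5*x**2*z**2 + x*z + 9/4*y*z + 5/4*y.
  leading term x**2*z**2: no divisor's leading term divides it; move 4/5*x**2*z**2 to the remainder.
  leading term x*z: no divisor's leading term divides it; move x*z to the remainder.
  leading term y*z: no divisor's leading term divides it; move 9/4*y*z to the remainder.
  leading term y: no divisor's leading term divides it; move 5/4*y to the remainder.
  remainder 4/5*x**2*z**2 + x*z + 9/4*y*z + 5/4*y ≠ 0; add g_3 = 4/5*x**2*z**2 + x*z + 9/4*y*z + 5/4*y to the basis.

S(f_1,g_3): lcm = x**2*y*z**2. S = -5/4*x*y*z + x*z**3 - 45/16*y**2*z - 25/16*y**2 + 9/4*y*z**3 + 5/4*y*z**2.
  leading term x*y*z: subtract (1/4*z)·f_2 from -5/4*x*y*z + x*z**3 - 45/16*y**2*z - 25/16*y**2 + 9/4*y*z**3 + 5/4*y*z**2 → -45/16*y**2*z - 25/16*y**2 + 9/4*y*z**3 + 5/4*y*z**2
  leading term y**2*z: no divisor's leading term divides it; move -45/16*y**2*z to the remainder.
  leading term y**2: no divisor's leading term divides it; move -25/16*y**2 to the remainder.
  leading term y*z**3: no divisor's leading term divides it; move 9/4*y*z**3 to the remainder.
  leading term y*z**2: no divisor's leading term divides it; move 5/4*y*z**2 to the remainder.
  remainder -45/16*y**2*z - 25/16*y**2 + 9/4*y*z**3 + 5/4*y*z**2 ≠ 0; add g_4 = -45/16*y**2*z - 25/16*y**2 + 9/4*y*z**3 + 5/4*y*z**2 to the basis.

The other S-polynomials (S(f_2,g_3), S(f_1,g_4), S(f_2,g_4), S(g_3,g_4)) all reduce to 0 modulo the current basis, so we have a Gröbner basis.
Inter-reduce: drop elements whose leading term is divisible by another's, tail-reduce, and make monic.
Reduced Gröbner basis: {x**2*z**2 + 5/4*x*z + 45/16*y*z + 25/16*y, x*y - 4/5*x*z**2, y**2*z + 5/9*y**2 - 4/5*y*z**3 - 4/9*y*z**2}.

Buchberger on the second generating set:
h_1 = -55*x*y + 44*x*z**2, LT = x*y.
h_2 = 12*x**2*y + 35*x*y - 28*x*z**2 + 12*x*z + 27*y*z + 15*y, LT = x**2*y.

S(h_1,h_2): lcm = x**2*y. S = -4/5*x**2*z**2 - 35/12*x*y + 7/3*x*z**2 - x*z - 9/4*y*z - 5/4*y.
  leading term x**2*z**2: no divisor's leading term divides it; move -4/5*x**2*z**2 to the remainder.
  leading term x*y: subtract (7/132)·h_1 from -35/12*x*y + 7/3*x*z**2 - x*z - 9/4*y*z - 5/4*y → -x*z - 9/4*y*z - 5/4*y
  leading term x*z: no divisor's leading term divides it; move -x*z to the remainder.
  leading term y*z: no divisor's leading term divides it; move -9/4*y*z to the remainder.
  leading term y: no divisor's leading term divides it; move -5/4*y to the remainder.
  remainder -4/5*x**2*z**2 - x*z - 9/4*y*z - 5/4*y ≠ 0; add k_3 = -4/5*x**2*z**2 - x*z - 9/4*y*z - 5/4*y to the basis.

S(h_1,k_3): lcm = x**2*y*z**2. S = -4/5*x**2*z**4 - 5/4*x*y*z - 45/16*y**2*z - 25/16*y**2.
  leading term x**2*z**4: subtract (z**2)·k_3 from -4/5*x**2*z**4 - 5/4*x*y*z - 45/16*y**2*z - 25/16*y**2 → -5/4*x*y*z + x*z**3 - 45/16*y**2*z - 25/16*y**2 + 9/4*y*z**3 + 5/4*y*z**2
  leading term x*y*z: subtract (1/44*z)·h_1 from -5/4*x*y*z + x*z**3 - 45/16*y**2*z - 25/16*y**2 + 9/4*y*z**3 + 5/4*y*z**2 → -45/16*y**2*z - 25/16*y**2 + 9/4*y*z**3 + 5/4*y*z**2
  leading term y**2*z: no divisor's leading term divides it; move -45/16*y**2*z to the remainder.
  leading term y**2: no divisor's leading term divides it; move -25/16*y**2 to the remainder.
  leading term y*z**3: no divisor's leading term divides it; move 9/4*y*z**3 to the remainder.
  leading term y*z**2: no divisor's leading term divides it; move 5/4*y*z**2 to the remainder.
  remainder -45/16*y**2*z - 25/16*y**2 + 9/4*y*z**3 + 5/4*y*z**2 ≠ 0; add k_4 = -45/16*y**2*z - 25/16*y**2 + 9/4*y*z**3 + 5/4*y*z**2 to the basis.

The other S-polynomials (S(h_2,k_3), S(h_1,k_4), S(h_2,k_4), S(k_3,k_4)) all reduce to 0 modulo the current basis, so we have a Gröbner basis.
Inter-reduce: drop elements whose leading term is divisible by another's, tail-reduce, and make monic.
Reduced Gröbner basis: {x**2*z**2 + 5/4*x*z + 45/16*y*z + 25/16*y, x*y - 4/5*x*z**2, y**2*z + 5/9*y**2 - 4/5*y*z**3 - 4/9*y*z**2}.

The two bases agree; hence the ideals are identical.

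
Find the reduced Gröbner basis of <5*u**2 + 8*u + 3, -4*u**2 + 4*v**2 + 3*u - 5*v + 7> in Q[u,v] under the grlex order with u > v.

G = {u**2 + 8/5*u + 3/5, v**2 + 47/20*u - 5/4*v + 47/20}

f_1 = 5*u**2 + 8*u + 3, LT = u**2.
f_2 = -4*u**2 + 4*v**2 + 3*u - 5*v + 7, LT = u**2.

S(f_1,f_2): lcm = u**2. S = v**2 + 47/20*u - 5/4*v + 47/20.
  leading term v**2: no divisor's leading term divides it; move v**2 to the remainder.
  leading term u: no divisor's leading term divides it; move 47/20*u to the remainder.
  leading term v: no divisor's leading term divides it; move -5/4*v to the remainder.
  leading term 1: no divisor's leading term divides it; move 47/20 to the remainder.
  remainder v**2 + 47/20*u - 5/4*v + 47/20 ≠ 0; add g_3 = v**2 + 47/20*u - 5/4*v + 47/20 to the basis.

The other S-polynomials (S(f_1,g_3), S(f_2,g_3)) all reduce to 0 modulo the current basis, so we have a Gröbner basis.
Inter-reduce: drop elements whose leading term is divisible by another's, tail-reduce, and make monic.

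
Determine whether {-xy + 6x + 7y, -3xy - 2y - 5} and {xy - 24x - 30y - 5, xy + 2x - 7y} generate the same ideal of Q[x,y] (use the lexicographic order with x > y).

No, the ideals differ.

Two ideals are equal iff their reduced Gröbner bases coincide (the reduced basis is unique for a fixed ordering).
Buchberger on the first generating set:
f_1 = -xy + 6x + 7y, LT = xy.
f_2 = -3xy - 2y - 5, LT = xy.

S(f_1,f_2): lcm = xy. S = -6x - 23/3y - 5/3.
  reduce S modulo (f_1, f_2):
  remainder -6x - 23/3y - 5/3 ≠ 0; add g_3 = -6x - 23/3y - 5/3 to the basis.

S(f_1,g_3): lcm = xy. S = -6x - 23/18y^2 - 131/18y.
  reduce S modulo (f_1, f_2, g_3):
  remainder -23/18y^2 + 7/18y + 5/3 ≠ 0; add g_4 = -23/18y^2 + 7/18y + 5/3 to the basis.

The other S-polynomials (S(f_2,g_3), S(f_1,g_4), S(f_2,g_4), S(g_3,g_4)) all reduce to 0 modulo the current basis, so we have a Gröbner basis.
Inter-reduce: drop elements whose leading term is divisible by another's, tail-reduce, and make monic.
Reduced Gröbner basis: {x + 23/18y + 5/18, y^2 - 7/23y - 30/23}.

Buchberger on the second generating set:
h_1 = xy - 24x - 30y - 5, LT = xy.
h_2 = xy + 2x - 7y, LT = xy.

S(h_1,h_2): lcm = xy. S = -26x - 23y - 5.
  reduce S modulo (h_1, h_2):
  remainder -26x - 23y - 5 ≠ 0; add k_3 = -26x - 23y - 5 to the basis.

S(h_1,k_3): lcm = xy. S = -24x - 23/26y^2 - 785/26y - 5.
  reduce S modulo (h_1, h_2, k_3):
  remainder -23/26y^2 - 233/26y - 5/13 ≠ 0; add k_4 = -23/26y^2 - 233/26y - 5/13 to the basis.

The other S-polynomials (S(h_2,k_3), S(h_1,k_4), S(h_2,k_4), S(k_3,k_4)) all reduce to 0 modulo the current basis, so we have a Gröbner basis.
Inter-reduce: drop elements whose leading term is divisible by another's, tail-reduce, and make monic.
Reduced Gröbner basis: {x + 23/26y + 5/26, y^2 + 233/23y + 10/23}.

These differ, so the ideals are not equal.
The same test decides containment: I ⊆ J iff every generator of I reduces to 0 modulo a Gröbner basis of J.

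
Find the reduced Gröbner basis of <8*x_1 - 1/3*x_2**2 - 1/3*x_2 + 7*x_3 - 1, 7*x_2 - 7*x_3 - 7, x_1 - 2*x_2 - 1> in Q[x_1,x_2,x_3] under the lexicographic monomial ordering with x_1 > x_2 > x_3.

f_1 = 8*x_1 - 1/3*x_2**2 - 1/3*x_2 + 7*x_3 - 1, LT = x_1.
f_2 = 7*x_2 - 7*x_3 - 7, LT = x_2.
f_3 = x_1 - 2*x_2 - 1, LT = x_1.

S(f_1,f_3): lcm = x_1. S = -1/24*x_2**2 + 47/24*x_2 + 7/8*x_3 + 7/8.
  leading term x_2**2: subtract (-1/168*x_2)·f_2 from -1/24*x_2**2 + 47/24*x_2 + 7/8*x_3 + 7/8 → -1/24*x_2*x_3 + 23/12*x_2 + 7/8*x_3 + 7/8
  leading term x_2*x_3: subtract (-1/168*x_3)·f_2 from -1/24*x_2*x_3 + 23/12*x_2 + 7/8*x_3 + 7/8 → 23/12*x_2 - 1/24*x_3**2 + 5/6*x_3 + 7/8
  leading term x_2: subtract (23/84)·f_2 from 23/12*x_2 - 1/24*x_3**2 + 5/6*x_3 + 7/8 → -1/24*x_3**2 + 11/4*x_3 + 67/24
  leading term x_3**2: no divisor's leading term divides it; move -1/24*x_3**2 to the remainder.
  leading term x_3: no divisor's leading term divides it; move 11/4*x_3 to the remainder.
  leading term 1: no divisor's leading term divides it; move 67/24 to the remainder.
  remainder -1/24*x_3**2 + 11/4*x_3 + 67/24 ≠ 0; add g_4 = -1/24*x_3**2 + 11/4*x_3 + 67/24 to the basis.

The other S-polynomials (S(f_1,f_2), S(f_2,f_3), S(f_1,g_4), S(f_2,g_4), S(f_3,g_4)) all reduce to 0 modulo the current basis, so we have a Gröbner basis.
Inter-reduce: drop elements whose leading term is divisible by another's, tail-reduce, and make monic.

G = {x_1 - 2*x_3 - 3, x_2 - x_3 - 1, x_3**2 - 66*x_3 - 67}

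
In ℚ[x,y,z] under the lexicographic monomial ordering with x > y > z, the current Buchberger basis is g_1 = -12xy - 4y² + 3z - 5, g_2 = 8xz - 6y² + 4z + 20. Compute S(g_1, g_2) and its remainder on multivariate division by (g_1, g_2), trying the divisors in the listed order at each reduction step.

S(g_1, g_2) = ¾y³ + ⅓y²z - ½yz - 5/2y - ¼z² + 5/12z; remainder on division = ¾y³ + ⅓y²z - ½yz - 5/2y - ¼z² + 5/12z.

lcm(LM(g_1), LM(g_2)) = xyz.
S = (lcm/LT(g_1))·g_1 − (lcm/LT(g_2))·g_2 = ¾y³ + ⅓y²z - ½yz - 5/2y - ¼z² + 5/12z.
Reduce S modulo (g_1, g_2) in that order:
  leading term y³: no divisor's leading term divides it; move ¾y³ to the remainder.
  leading term y²z: no divisor's leading term divides it; move ⅓y²z to the remainder.
  leading term yz: no divisor's leading term divides it; move -½yz to the remainder.
  leading term y: no divisor's leading term divides it; move -5/2y to the remainder.
  leading term z²: no divisor's leading term divides it; move -¼z² to the remainder.
  leading term z: no divisor's leading term divides it; move 5/12z to the remainder.
The remainder ¾y³ + ⅓y²z - ½yz - 5/2y - ¼z² + 5/12z is nonzero, so it would be added as the next basis element.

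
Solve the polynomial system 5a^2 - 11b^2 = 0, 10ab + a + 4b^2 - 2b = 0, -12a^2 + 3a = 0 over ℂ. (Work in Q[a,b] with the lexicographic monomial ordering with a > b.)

{(0, 0)}

Compute a lex Gröbner basis by Buchberger's algorithm.
f_1 = 5a^2 - 11b^2, LT = a^2.
f_2 = 10ab + a + 4b^2 - 2b, LT = ab.
f_3 = -12a^2 + 3a, LT = a^2.

S(f_1,f_2): lcm = a^2b. S = -1/10a^2 - 2/5ab^2 + 1/5ab - 11/5b^3.
  reduce S modulo (f_1, f_2, f_3):
  remainder -3/125a - 51/25b^3 - 99/250b^2 + 6/125b ≠ 0; add h_4 = -3/125a - 51/25b^3 - 99/250b^2 + 6/125b to the basis.

S(f_1,f_3): lcm = a^2. S = 1/4a - 11/5b^2.
  reduce S modulo (f_1, f_2, f_3, h_4):
  remainder -85/4b^3 - 253/40b^2 + 1/2b ≠ 0; add h_5 = -85/4b^3 - 253/40b^2 + 1/2b to the basis.

S(f_2,f_3): lcm = a^2b. S = 1/10a^2 + 2/5ab^2 + 1/20ab.
  reduce S modulo (f_1, f_2, f_3, h_4, h_5):
  remainder 1423/4250b^2 - 3/1700b ≠ 0; add h_6 = 1423/4250b^2 - 3/1700b to the basis.

S(f_2,h_5): lcm = ab^3. S = -84/425ab^2 + 2/85ab + 2/5b^4 - 1/5b^3.
  reduce S modulo (f_1, f_2, f_3, h_4, h_5, h_6):
  remainder 209/71150b ≠ 0; add h_7 = 209/71150b to the basis.

The other S-polynomials (S(f_1,h_4), S(f_2,h_4), S(f_3,h_4), S(f_1,h_5), S(f_3,h_5), S(h_4,h_5), S(f_1,h_6), S(f_2,h_6), S(f_3,h_6), S(h_4,h_6), S(h_5,h_6), S(f_1,h_7), S(f_2,h_7), S(f_3,h_7), S(h_4,h_7), S(h_5,h_7), S(h_6,h_7)) all reduce to 0 modulo the current basis, so we have a Gröbner basis.
Inter-reduce: drop elements whose leading term is divisible by another's, tail-reduce, and make monic.
Reduced Gröbner basis: {a, b}.

Elimination: the polynomial b lies in the elimination ideal for b, so b ∈ {0}. For each such b, the remaining basis elements (now univariate) give the rest of the solution.
  b = 0: the earlier basis element becomes a = 0, giving a = 0 — point (0, 0).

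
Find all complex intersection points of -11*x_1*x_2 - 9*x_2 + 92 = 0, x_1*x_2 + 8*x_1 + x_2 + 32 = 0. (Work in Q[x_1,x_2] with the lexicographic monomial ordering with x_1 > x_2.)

Compute a lex Gröbner basis by Buchberger's algorithm.
f_1 = -11*x_1*x_2 - 9*x_2 + 92, LT = x_1*x_2.
f_2 = x_1*x_2 + 8*x_1 + x_2 + 32, LT = x_1*x_2.

S(f_1,f_2): lcm = x_1*x_2. S = -8*x_1 - 2/11*x_2 - 444/11.
  leading term x_1: no divisor's leading term divides it; move -8*x_1 to the remainder.
  leading term x_2: no divisor's leading term divides it; move -2/11*x_2 to the remainder.
  leading term 1: no divisor's leading term divides it; move -444/11 to the remainder.
  remainder -8*x_1 - 2/11*x_2 - 444/11 ≠ 0; add h_3 = -8*x_1 - 2/11*x_2 - 444/11 to the basis.

S(f_1,h_3): lcm = x_1*x_2. S = -1/44*x_2**2 - 93/22*x_2 - 92/11.
  leading term x_2**2: no divisor's leading term divides it; move -1/44*x_2**2 to the remainder.
  leading term x_2: no divisor's leading term divides it; move -93/22*x_2 to the remainder.
  leading term 1: no divisor's leading term divides it; move -92/11 to the remainder.
  remainder -1/44*x_2**2 - 93/22*x_2 - 92/11 ≠ 0; add h_4 = -1/44*x_2**2 - 93/22*x_2 - 92/11 to the basis.

S(f_2,h_3): lcm = x_1*x_2. S = 8*x_1 - 1/44*x_2**2 - 89/22*x_2 + 32.
  leading term x_1: subtract (-1)·h_3 from 8*x_1 - 1/44*x_2**2 - 89/22*x_2 + 32 → -1/44*x_2**2 - 93/22*x_2 - 92/11
  leading term x_2**2: subtract (1)·h_4 from -1/44*x_2**2 - 93/22*x_2 - 92/11 → 0
  remainder 0.

S(f_1,h_4): lcm = x_1*x_2**2. S = -186*x_1*x_2 - 368*x_1 + 9/11*x_2**2 - 92/11*x_2.
  leading term x_1*x_2: subtract (186/11)·f_1 from -186*x_1*x_2 - 368*x_1 + 9/11*x_2**2 - 92/11*x_2 → -368*x_1 + 9/11*x_2**2 + 1582/11*x_2 - 17112/11
  leading term x_1: subtract (46)·h_3 from -368*x_1 + 9/11*x_2**2 + 1582/11*x_2 - 17112/11 → 9/11*x_2**2 + 1674/11*x_2 + 3312/11
  leading term x_2**2: subtract (-36)·h_4 from 9/11*x_2**2 + 1674/11*x_2 + 3312/11 → 0
  remainder 0.

S(f_2,h_4): lcm = x_1*x_2**2. S = -178*x_1*x_2 - 368*x_1 + x_2**2 + 32*x_2.
  leading term x_1*x_2: subtract (178/11)·f_1 from -178*x_1*x_2 - 368*x_1 + x_2**2 + 32*x_2 → -368*x_1 + x_2**2 + 1954/11*x_2 - 16376/11
  leading term x_1: subtract (46)·h_3 from -368*x_1 + x_2**2 + 1954/11*x_2 - 16376/11 → x_2**2 + 186*x_2 + 368
  leading term x_2**2: subtract (-44)·h_4 from x_2**2 + 186*x_2 + 368 → 0
  remainder 0.

S(h_3,h_4): leading monomials are coprime, so the S-polynomial reduces to 0 (Buchberger's first criterion).
Every S-polynomial of the final basis reduces to 0, so we have a Gröbner basis.
Inter-reduce: drop elements whose leading term is divisible by another's, tail-reduce, and make monic.
Reduced Gröbner basis: {x_1 + 1/44*x_2 + 111/22, x_2**2 + 186*x_2 + 368}.

Since the basis is lex-ordered, x_2**2 + 186*x_2 + 368 is univariate in x_2. Its roots are {-184, -2}. Back-substituting each root into the other basis elements fixes the other coordinates.
  x_2 = -184: the earlier basis element becomes x_1 + 19/22 = 0, giving x_1 = -19/22 — point (-19/22, -184).
  x_2 = -2: the earlier basis element becomes x_1 + 5 = 0, giving x_1 = -5 — point (-5, -2).

{(-19/22, -184), (-5, -2)}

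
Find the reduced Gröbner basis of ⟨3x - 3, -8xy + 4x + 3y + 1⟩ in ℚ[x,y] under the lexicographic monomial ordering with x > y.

G = {x - 1, y - 1}

f_1 = 3x - 3, LT = x.
f_2 = -8xy + 4x + 3y + 1, LT = xy.

S(f_1,f_2): lcm = xy. S = ½x - ⅝y + ⅛.
  reduce S modulo (f_1, f_2):
  remainder -⅝y + ⅝ ≠ 0; add g_3 = -⅝y + ⅝ to the basis.

The other S-polynomials (S(f_1,g_3), S(f_2,g_3)) all reduce to 0 modulo the current basis, so we have a Gröbner basis.
Inter-reduce: drop elements whose leading term is divisible by another's, tail-reduce, and make monic.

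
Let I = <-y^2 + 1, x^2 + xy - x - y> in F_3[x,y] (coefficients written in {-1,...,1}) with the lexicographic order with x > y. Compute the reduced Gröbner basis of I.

This is the nonlinear analogue of row-reducing a linear system.

f_1 = -y^2 + 1, LT = y^2.
f_2 = x^2 + xy - x - y, LT = x^2.

The S-polynomials (S(f_1,f_2)) all reduce to 0 modulo the current basis, so we have a Gröbner basis.

G = {x^2 + xy - x - y, y^2 - 1}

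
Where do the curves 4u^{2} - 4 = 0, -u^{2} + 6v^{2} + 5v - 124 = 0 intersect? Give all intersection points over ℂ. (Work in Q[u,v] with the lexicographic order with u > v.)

{(-1, -5), (1, -5), (-1, 25/6), (1, 25/6)}

Compute a lex Gröbner basis by Buchberger's algorithm.
f_1 = 4u^{2} - 4, LT = u^{2}.
f_2 = -u^{2} + 6v^{2} + 5v - 124, LT = u^{2}.

S(f_1,f_2): lcm = u^{2}. S = 6v^{2} + 5v - 125.
  leading term v^{2}: no divisor's leading term divides it; move 6v^{2} to the remainder.
  leading term v: no divisor's leading term divides it; move 5v to the remainder.
  leading term 1: no divisor's leading term divides it; move -125 to the remainder.
  remainder 6v^{2} + 5v - 125 ≠ 0; add h_3 = 6v^{2} + 5v - 125 to the basis.

The other S-polynomials (S(f_1,h_3), S(f_2,h_3)) all reduce to 0 modulo the current basis, so we have a Gröbner basis.
Inter-reduce: drop elements whose leading term is divisible by another's, tail-reduce, and make monic.
Reduced Gröbner basis: {u^{2} - 1, v^{2} + \tfrac{5}{6}v - \tfrac{125}{6}}.

Since the basis is lex-ordered, v^{2} + \tfrac{5}{6}v - \tfrac{125}{6} is univariate in v. Its roots are {-5, 25/6}. Back-substituting each root into the other basis elements fixes the other coordinates.
  v = -5: the earlier basis element becomes u^{2} - 1 = 0, giving u = -1, 1 — points (-1, -5), (1, -5).
  v = 25/6: the earlier basis element becomes u^{2} - 1 = 0, giving u = -1, 1 — points (-1, 25/6), (1, 25/6).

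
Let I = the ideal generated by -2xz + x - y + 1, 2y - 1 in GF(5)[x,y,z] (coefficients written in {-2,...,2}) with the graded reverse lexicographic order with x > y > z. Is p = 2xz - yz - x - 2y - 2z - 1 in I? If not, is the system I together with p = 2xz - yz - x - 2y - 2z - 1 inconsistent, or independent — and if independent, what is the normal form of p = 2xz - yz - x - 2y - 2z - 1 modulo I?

Adjoining 2xz - yz - x - 2y - 2z - 1 makes the ideal the whole ring: the system is inconsistent.

First compute the reduced Gröbner basis of I by Buchberger's algorithm.
f_1 = -2xz + x - y + 1, LT = xz.
f_2 = 2y - 1, LT = y.

The S-polynomials (S(f_1,f_2)) all reduce to 0 modulo the current basis, so we have a Gröbner basis.
Inter-reduce: drop elements whose leading term is divisible by another's, tail-reduce, and make monic.
Reduced Gröbner basis: {xz + 2x + 1, y + 2}.
Label its elements g_1 = xz + 2x + 1, g_2 = y + 2.

Reduce p = 2xz - yz - x - 2y - 2z - 1 modulo G:
  leading term xz: subtract (2)·g_1 from 2xz - yz - x - 2y - 2z - 1 → -yz - 2y - 2z + 2
  leading term yz: subtract (-z)·g_2 from -yz - 2y - 2z + 2 → -2y + 2
  leading term y: subtract (-2)·g_2 from -2y + 2 → 1
  leading term 1: no divisor's leading term divides it; move 1 to the remainder.
  normal form = 1.
The normal form is nonzero, so p ∉ I. Since p minus its normal form lies in I, I + (p) = I + (r) where r = 1; decide whether this ideal is the whole ring.
Here r = 1 is a nonzero constant, hence a unit: 1 ∈ I + (p), the Gröbner basis of I + (p) is {1}, and the enlarged system has no common solution — adjoining p is inconsistent.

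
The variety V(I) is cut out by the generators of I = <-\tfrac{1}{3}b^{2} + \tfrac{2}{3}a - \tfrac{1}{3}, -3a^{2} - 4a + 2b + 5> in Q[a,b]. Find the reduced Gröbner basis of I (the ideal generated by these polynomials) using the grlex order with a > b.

G = {a^{2} + \tfrac{4}{3}a - \tfrac{2}{3}b - \tfrac{5}{3}, b^{2} - 2a + 1}

f_1 = -\tfrac{1}{3}b^{2} + \tfrac{2}{3}a - \tfrac{1}{3}, LT = b^{2}.
f_2 = -3a^{2} - 4a + 2b + 5, LT = a^{2}.

The S-polynomials (S(f_1,f_2)) all reduce to 0 modulo the current basis, so we have a Gröbner basis.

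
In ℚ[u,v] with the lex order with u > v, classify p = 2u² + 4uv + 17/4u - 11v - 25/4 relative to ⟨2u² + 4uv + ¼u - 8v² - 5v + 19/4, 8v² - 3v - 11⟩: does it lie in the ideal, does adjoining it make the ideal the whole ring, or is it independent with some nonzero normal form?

First compute the reduced Gröbner basis of I by Buchberger's algorithm.
f_1 = 2u² + 4uv + ¼u - 8v² - 5v + 19/4, LT = u².
f_2 = 8v² - 3v - 11, LT = v².

The S-polynomials (S(f_1,f_2)) all reduce to 0 modulo the current basis, so we have a Gröbner basis.
Inter-reduce: drop elements whose leading term is divisible by another's, tail-reduce, and make monic.
Reduced Gröbner basis: {u² + 2uv + ⅛u - 4v - 25/8, v² - ⅜v - 11/8}.
Label its elements g_1 = u² + 2uv + ⅛u - 4v - 25/8, g_2 = v² - ⅜v - 11/8.

Reduce p = 2u² + 4uv + 17/4u - 11v - 25/4 modulo G:
  leading term u²: subtract (2)·g_1 from 2u² + 4uv + 17/4u - 11v - 25/4 → 4u - 3v
  leading term u: no divisor's leading term divides it; move 4u to the remainder.
  leading term v: no divisor's leading term divides it; move -3v to the remainder.
  normal form = 4u - 3v.
The normal form is nonzero, so p ∉ I. Since p minus its normal form lies in I, I + (p) = I + (r) where r = 4u - 3v; decide whether this ideal is the whole ring.
Run Buchberger on G together with r (pairs among the g_i already reduce to 0 since G is a Gröbner basis):
g_1 = u² + 2uv + ⅛u - 4v - 25/8, LT = u².
g_2 = v² - ⅜v - 11/8, LT = v².
r = 4u - 3v, LT = u.

S(g_1,r): lcm = u². S = 11/4uv + ⅛u - 4v - 25/8.
  reduce S modulo (g_1, g_2, r):
  remainder -401/128v - 37/128 ≠ 0; add m_4 = -401/128v - 37/128 to the basis.

S(g_2,m_4): lcm = v². S = -1499/3208v - 11/8.
  reduce S modulo (g_1, g_2, r, m_4):
  remainder -428337/321602 ≠ 0; add m_5 = -428337/321602 to the basis.

The other S-polynomials (S(g_1,g_2), S(g_2,r), S(g_1,m_4), S(r,m_4), S(g_1,m_5), S(g_2,m_5), S(r,m_5), S(m_4,m_5)) all reduce to 0 modulo the current basis, so we have a Gröbner basis.
Inter-reduce: drop elements whose leading term is divisible by another's, tail-reduce, and make monic.
Reduced Gröbner basis: {1}.
The reduced Gröbner basis of I + (p) is {1}: the ideal is the whole ring, so the enlarged system has no common solution — adjoining p is inconsistent.

Adjoining 2u² + 4uv + 17/4u - 11v - 25/4 makes the ideal the whole ring: the system is inconsistent.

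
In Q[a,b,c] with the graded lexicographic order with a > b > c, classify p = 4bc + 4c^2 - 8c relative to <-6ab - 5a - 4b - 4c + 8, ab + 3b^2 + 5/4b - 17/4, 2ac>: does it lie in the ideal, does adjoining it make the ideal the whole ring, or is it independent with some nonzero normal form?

4bc + 4c^2 - 8c lies in I (it reduces to 0).

First compute the reduced Gröbner basis of I by Buchberger's algorithm.
f_1 = -6ab - 5a - 4b - 4c + 8, LT = ab.
f_2 = ab + 3b^2 + 5/4b - 17/4, LT = ab.
f_3 = 2ac, LT = ac.

S(f_1,f_2): lcm = ab. S = -3b^2 + 5/6a - 7/12b + 2/3c + 35/12.
  reduce S modulo (f_1, f_2, f_3):
  remainder -3b^2 + 5/6a - 7/12b + 2/3c + 35/12 ≠ 0; add h_4 = -3b^2 + 5/6a - 7/12b + 2/3c + 35/12 to the basis.

S(f_1,f_3): lcm = abc. S = 5/6ac + 2/3bc + 2/3c^2 - 4/3c.
  reduce S modulo (f_1, f_2, f_3, h_4):
  remainder 2/3bc + 2/3c^2 - 4/3c ≠ 0; add h_5 = 2/3bc + 2/3c^2 - 4/3c to the basis.

S(f_1,h_4): lcm = ab^2. S = 5/18a^2 + 23/36ab + 2/9ac + 2/3b^2 + 2/3bc + 35/36a - 4/3b.
  reduce S modulo (f_1, f_2, f_3, h_4, h_5):
  remainder 5/18a^2 - 2/3c^2 + 5/8a - 17/9b + 19/18c + 3/2 ≠ 0; add h_6 = 5/18a^2 - 2/3c^2 + 5/8a - 17/9b + 19/18c + 3/2 to the basis.

S(h_4,h_5): lcm = b^2c. S = -bc^2 - 5/18ac + 79/36bc - 2/9c^2 - 35/36c.
  reduce S modulo (f_1, f_2, f_3, h_4, h_5, h_6):
  remainder c^3 - 53/12c^2 + 41/12c ≠ 0; add h_7 = c^3 - 53/12c^2 + 41/12c to the basis.

The other S-polynomials (S(f_2,f_3), S(f_2,h_4), S(f_3,h_4), S(f_1,h_5), S(f_2,h_5), S(f_3,h_5), S(f_1,h_6), S(f_2,h_6), S(f_3,h_6), S(h_4,h_6), S(h_5,h_6), S(f_1,h_7), S(f_2,h_7), S(f_3,h_7), S(h_4,h_7), S(h_5,h_7), S(h_6,h_7)) all reduce to 0 modulo the current basis, so we have a Gröbner basis.
Inter-reduce: drop elements whose leading term is divisible by another's, tail-reduce, and make monic.
Reduced Gröbner basis: {c^3 - 53/12c^2 + 41/12c, a^2 - 12/5c^2 + 9/4a - 34/5b + 19/5c + 27/5, ab + 5/6a + 2/3b + 2/3c - 4/3, ac, b^2 - 5/18a + 7/36b - 2/9c - 35/36, bc + c^2 - 2c}.
Label its elements g_1 = c^3 - 53/12c^2 + 41/12c, g_2 = a^2 - 12/5c^2 + 9/4a - 34/5b + 19/5c + 27/5, g_3 = ab + 5/6a + 2/3b + 2/3c - 4/3, g_4 = ac, g_5 = b^2 - 5/18a + 7/36b - 2/9c - 35/36, g_6 = bc + c^2 - 2c.

Reduce p = 4bc + 4c^2 - 8c modulo G:
  leading term bc: subtract (4)·g_6 from 4bc + 4c^2 - 8c → 0
  normal form = 0.
Since the normal form is 0, p ∈ I.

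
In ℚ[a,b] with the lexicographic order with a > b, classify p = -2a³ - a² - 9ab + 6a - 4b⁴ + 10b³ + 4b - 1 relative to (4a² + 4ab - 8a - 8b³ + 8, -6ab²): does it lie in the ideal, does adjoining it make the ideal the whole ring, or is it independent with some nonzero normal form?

Adjoining -2a³ - a² - 9ab + 6a - 4b⁴ + 10b³ + 4b - 1 makes the ideal the whole ring: the system is inconsistent.

First compute the reduced Gröbner basis of I by Buchberger's algorithm.
f_1 = 4a² + 4ab - 8a - 8b³ + 8, LT = a².
f_2 = -6ab², LT = ab².

S(f_1,f_2): lcm = a²b². S = ab³ - 2ab² - 2b⁵ + 2b².
  leading term ab³: subtract (-⅙b)·f_2 from ab³ - 2ab² - 2b⁵ + 2b² → -2ab² - 2b⁵ + 2b²
  leading term ab²: subtract (⅓)·f_2 from -2ab² - 2b⁵ + 2b² → -2b⁵ + 2b²
  leading term b⁵: no divisor's leading term divides it; move -2b⁵ to the remainder.
  leading term b²: no divisor's leading term divides it; move 2b² to the remainder.
  remainder -2b⁵ + 2b² ≠ 0; add h_3 = -2b⁵ + 2b² to the basis.

The other S-polynomials (S(f_1,h_3), S(f_2,h_3)) all reduce to 0 modulo the current basis, so we have a Gröbner basis.
Inter-reduce: drop elements whose leading term is divisible by another's, tail-reduce, and make monic.
Reduced Gröbner basis: {a² + ab - 2a - 2b³ + 2, ab², b⁵ - b²}.
Label its elements g_1 = a² + ab - 2a - 2b³ + 2, g_2 = ab², g_3 = b⁵ - b².

Reduce p = -2a³ - a² - 9ab + 6a - 4b⁴ + 10b³ + 4b - 1 modulo G:
  leading term a³: subtract (-2a)·g_1 from -2a³ - a² - 9ab + 6a - 4b⁴ + 10b³ + 4b - 1 → 2a²b - 5a² - 4ab³ - 9ab + 10a - 4b⁴ + 10b³ + 4b - 1
  leading term a²b: subtract (2b)·g_1 from 2a²b - 5a² - 4ab³ - 9ab + 10a - 4b⁴ + 10b³ + 4b - 1 → -5a² - 4ab³ - 2ab² - 5ab + 10a + 10b³ - 1
  leading term a²: subtract (-5)·g_1 from -5a² - 4ab³ - 2ab² - 5ab + 10a + 10b³ - 1 → -4ab³ - 2ab² + 9
  leading term ab³: subtract (-4b)·g_2 from -4ab³ - 2ab² + 9 → -2ab² + 9
  leading term ab²: subtract (-2)·g_2 from -2ab² + 9 → 9
  leading term 1: no divisor's leading term divides it; move 9 to the remainder.
  normal form = 9.
The normal form is nonzero, so p ∉ I. Since p minus its normal form lies in I, I + (p) = I + (r) where r = 9; decide whether this ideal is the whole ring.
Here r = 9 is a nonzero constant, hence a unit: 1 ∈ I + (p), the Gröbner basis of I + (p) is {1}, and the enlarged system has no common solution — adjoining p is inconsistent.

The remainder on division by a Gröbner basis is unique — it is the normal form.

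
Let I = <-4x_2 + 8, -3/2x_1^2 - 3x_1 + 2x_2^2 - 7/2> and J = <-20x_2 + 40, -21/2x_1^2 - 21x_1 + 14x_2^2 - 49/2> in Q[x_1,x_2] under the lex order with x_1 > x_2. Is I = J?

Yes, the ideals are equal.

Since reduced Gröbner bases are canonical representatives of ideals under a given ordering, it suffices to compute and compare them.
Buchberger on the first generating set:
f_1 = -4x_2 + 8, LT = x_2.
f_2 = -3/2x_1^2 - 3x_1 + 2x_2^2 - 7/2, LT = x_1^2.

The S-polynomials (S(f_1,f_2)) all reduce to 0 modulo the current basis, so we have a Gröbner basis.
Inter-reduce: drop elements whose leading term is divisible by another's, tail-reduce, and make monic.
Reduced Gröbner basis: {x_1^2 + 2x_1 - 3, x_2 - 2}.

Buchberger on the second generating set:
h_1 = -20x_2 + 40, LT = x_2.
h_2 = -21/2x_1^2 - 21x_1 + 14x_2^2 - 49/2, LT = x_1^2.

The S-polynomials (S(h_1,h_2)) all reduce to 0 modulo the current basis, so we have a Gröbner basis.
Inter-reduce: drop elements whose leading term is divisible by another's, tail-reduce, and make monic.
Reduced Gröbner basis: {x_1^2 + 2x_1 - 3, x_2 - 2}.

The two bases agree; hence the ideals are identical.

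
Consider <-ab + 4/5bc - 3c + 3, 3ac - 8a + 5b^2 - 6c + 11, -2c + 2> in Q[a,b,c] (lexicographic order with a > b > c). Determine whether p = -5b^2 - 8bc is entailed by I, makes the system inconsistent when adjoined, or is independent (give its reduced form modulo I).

First compute the reduced Gröbner basis of I by Buchberger's algorithm.
f_1 = -ab + 4/5bc - 3c + 3, LT = ab.
f_2 = 3ac - 8a + 5b^2 - 6c + 11, LT = ac.
f_3 = -2c + 2, LT = c.

S(f_1,f_2): lcm = abc. S = 8/3ab - 5/3b^3 - 4/5bc^2 + 2bc - 11/3b + 3c^2 - 3c.
  leading term ab: subtract (-8/3)·f_1 from 8/3ab - 5/3b^3 - 4/5bc^2 + 2bc - 11/3b + 3c^2 - 3c → -5/3b^3 - 4/5bc^2 + 62/15bc - 11/3b + 3c^2 - 11c + 8
  leading term b^3: no divisor's leading term divides it; move -5/3b^3 to the remainder.
  leading term bc^2: subtract (2/5bc)·f_3 from -4/5bc^2 + 62/15bc - 11/3b + 3c^2 - 11c + 8 → 10/3bc - 11/3b + 3c^2 - 11c + 8
  leading term bc: subtract (-5/3b)·f_3 from 10/3bc - 11/3b + 3c^2 - 11c + 8 → -1/3b + 3c^2 - 11c + 8
  leading term b: no divisor's leading term divides it; move -1/3b to the remainder.
  leading term c^2: subtract (-3/2c)·f_3 from 3c^2 - 11c + 8 → -8c + 8
  leading term c: subtract (4)·f_3 from -8c + 8 → 0
  remainder -5/3b^3 - 1/3b ≠ 0; add h_4 = -5/3b^3 - 1/3b to the basis.

S(f_2,f_3): lcm = ac. S = -5/3a + 5/3b^2 - 2c + 11/3.
  leading term a: no divisor's leading term divides it; move -5/3a to the remainder.
  leading term b^2: no divisor's leading term divides it; move 5/3b^2 to the remainder.
  leading term c: subtract (1)·f_3 from -2c + 11/3 → 5/3
  leading term 1: no divisor's leading term divides it; move 5/3 to the remainder.
  remainder -5/3a + 5/3b^2 + 5/3 ≠ 0; add h_5 = -5/3a + 5/3b^2 + 5/3 to the basis.

The other S-polynomials (S(f_1,f_3), S(f_1,h_4), S(f_2,h_4), S(f_3,h_4), S(f_1,h_5), S(f_2,h_5), S(f_3,h_5), S(h_4,h_5)) all reduce to 0 modulo the current basis, so we have a Gröbner basis.
Inter-reduce: drop elements whose leading term is divisible by another's, tail-reduce, and make monic.
Reduced Gröbner basis: {a - b^2 - 1, b^3 + 1/5b, c - 1}.
Label its elements g_1 = a - b^2 - 1, g_2 = b^3 + 1/5b, g_3 = c - 1.

Reduce p = -5b^2 - 8bc modulo G:
  leading term b^2: no divisor's leading term divides it; move -5b^2 to the remainder.
  leading term bc: subtract (-8b)·g_3 from -8bc → -8b
  leading term b: no divisor's leading term divides it; move -8b to the remainder.
  normal form = -5b^2 - 8b.
The normal form is nonzero, so p ∉ I. Since p minus its normal form lies in I, I + (p) = I + (r) where r = -5b^2 - 8b; decide whether this ideal is the whole ring.
Run Buchberger on G together with r (pairs among the g_i already reduce to 0 since G is a Gröbner basis):
g_1 = a - b^2 - 1, LT = a.
g_2 = b^3 + 1/5b, LT = b^3.
g_3 = c - 1, LT = c.
r = -5b^2 - 8b, LT = b^2.

S(g_2,r): lcm = b^3. S = -8/5b^2 + 1/5b.
  leading term b^2: subtract (8/25)·r from -8/5b^2 + 1/5b → 69/25b
  leading term b: no divisor's leading term divides it; move 69/25b to the remainder.
  remainder 69/25b ≠ 0; add m_5 = 69/25b to the basis.

The other S-polynomials (S(g_1,g_2), S(g_1,g_3), S(g_1,r), S(g_2,g_3), S(g_3,r), S(g_1,m_5), S(g_2,m_5), S(g_3,m_5), S(r,m_5)) all reduce to 0 modulo the current basis, so we have a Gröbner basis.
Inter-reduce: drop elements whose leading term is divisible by another's, tail-reduce, and make monic.
Reduced Gröbner basis: {a - 1, b, c - 1}.
The reduced Gröbner basis of I + (p) is {a - 1, b, c - 1} ≠ {1}, a proper ideal, so the enlarged system stays consistent: p is independent of I, with normal form -5b^2 - 8b.

-5b^2 - 8bc is independent of I; its normal form modulo I is -5b^2 - 8b.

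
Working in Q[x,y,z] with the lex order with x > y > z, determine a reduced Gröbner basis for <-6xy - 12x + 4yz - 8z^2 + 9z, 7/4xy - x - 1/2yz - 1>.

G = {x - 4/27yz + 14/27z^2 - 7/12z + 2/9, y^2z - 7/2yz^2 + 23/16yz - 3/2y + 2z^2 - 9/4z - 3}

f_1 = -6xy - 12x + 4yz - 8z^2 + 9z, LT = xy.
f_2 = 7/4xy - x - 1/2yz - 1, LT = xy.

S(f_1,f_2): lcm = xy. S = 18/7x - 8/21yz + 4/3z^2 - 3/2z + 4/7.
  reduce S modulo (f_1, f_2):
  remainder 18/7x - 8/21yz + 4/3z^2 - 3/2z + 4/7 ≠ 0; add g_3 = 18/7x - 8/21yz + 4/3z^2 - 3/2z + 4/7 to the basis.

S(f_1,g_3): lcm = xy. S = 2x + 4/27y^2z - 14/27yz^2 - 1/12yz - 2/9y + 4/3z^2 - 3/2z.
  reduce S modulo (f_1, f_2, g_3):
  remainder 4/27y^2z - 14/27yz^2 + 23/108yz - 2/9y + 8/27z^2 - 1/3z - 4/9 ≠ 0; add g_4 = 4/27y^2z - 14/27yz^2 + 23/108yz - 2/9y + 8/27z^2 - 1/3z - 4/9 to the basis.

The other S-polynomials (S(f_2,g_3), S(f_1,g_4), S(f_2,g_4), S(g_3,g_4)) all reduce to 0 modulo the current basis, so we have a Gröbner basis.
Inter-reduce: drop elements whose leading term is divisible by another's, tail-reduce, and make monic.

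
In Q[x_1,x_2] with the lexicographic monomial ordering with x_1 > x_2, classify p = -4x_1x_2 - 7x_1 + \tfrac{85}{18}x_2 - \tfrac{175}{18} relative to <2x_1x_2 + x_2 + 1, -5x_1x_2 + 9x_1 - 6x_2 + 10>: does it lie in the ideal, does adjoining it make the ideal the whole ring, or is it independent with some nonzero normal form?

First compute the reduced Gröbner basis of I by Buchberger's algorithm.
f_1 = 2x_1x_2 + x_2 + 1, LT = x_1x_2.
f_2 = -5x_1x_2 + 9x_1 - 6x_2 + 10, LT = x_1x_2.

S(f_1,f_2): lcm = x_1x_2. S = \tfrac{9}{5}x_1 - \tfrac{7}{10}x_2 + \tfrac{5}{2}.
  leading term x_1: no divisor's leading term divides it; move \tfrac{9}{5}x_1 to the remainder.
  leading term x_2: no divisor's leading term divides it; move -\tfrac{7}{10}x_2 to the remainder.
  leading term 1: no divisor's leading term divides it; move \tfrac{5}{2} to the remainder.
  remainder \tfrac{9}{5}x_1 - \tfrac{7}{10}x_2 + \tfrac{5}{2} ≠ 0; add h_3 = \tfrac{9}{5}x_1 - \tfrac{7}{10}x_2 + \tfrac{5}{2} to the basis.

S(f_1,h_3): lcm = x_1x_2. S = \tfrac{7}{18}x_2^{2} - \tfrac{8}{9}x_2 + \tfrac{1}{2}.
  leading term x_2^{2}: no divisor's leading term divides it; move \tfrac{7}{18}x_2^{2} to the remainder.
  leading term x_2: no divisor's leading term divides it; move -\tfrac{8}{9}x_2 to the remainder.
  leading term 1: no divisor's leading term divides it; move \tfrac{1}{2} to the remainder.
  remainder \tfrac{7}{18}x_2^{2} - \tfrac{8}{9}x_2 + \tfrac{1}{2} ≠ 0; add h_4 = \tfrac{7}{18}x_2^{2} - \tfrac{8}{9}x_2 + \tfrac{1}{2} to the basis.

The other S-polynomials (S(f_2,h_3), S(f_1,h_4), S(f_2,h_4), S(h_3,h_4)) all reduce to 0 modulo the current basis, so we have a Gröbner basis.
Inter-reduce: drop elements whose leading term is divisible by another's, tail-reduce, and make monic.
Reduced Gröbner basis: {x_1 - \tfrac{7}{18}x_2 + \tfrac{25}{18}, x_2^{2} - \tfrac{16}{7}x_2 + \tfrac{9}{7}}.
Label its elements g_1 = x_1 - \tfrac{7}{18}x_2 + \tfrac{25}{18}, g_2 = x_2^{2} - \tfrac{16}{7}x_2 + \tfrac{9}{7}.

Reduce p = -4x_1x_2 - 7x_1 + \tfrac{85}{18}x_2 - \tfrac{175}{18} modulo G:
  leading term x_1x_2: subtract (-4x_2)·g_1 from -4x_1x_2 - 7x_1 + \tfrac{85}{18}x_2 - \tfrac{175}{18} → -7x_1 - \tfrac{14}{9}x_2^{2} + \tfrac{185}{18}x_2 - \tfrac{175}{18}
  leading term x_1: subtract (-7)·g_1 from -7x_1 - \tfrac{14}{9}x_2^{2} + \tfrac{185}{18}x_2 - \tfrac{175}{18} → -\tfrac{14}{9}x_2^{2} + \tfrac{68}{9}x_2
  leading term x_2^{2}: subtract (-\tfrac{14}{9})·g_2 from -\tfrac{14}{9}x_2^{2} + \tfrac{68}{9}x_2 → 4x_2 + 2
  leading term x_2: no divisor's leading term divides it; move 4x_2 to the remainder.
  leading term 1: no divisor's leading term divides it; move 2 to the remainder.
  normal form = 4x_2 + 2.
The normal form is nonzero, so p ∉ I. Since p minus its normal form lies in I, I + (p) = I + (r) where r = 4x_2 + 2; decide whether this ideal is the whole ring.
Run Buchberger on G together with r (pairs among the g_i already reduce to 0 since G is a Gröbner basis):
g_1 = x_1 - \tfrac{7}{18}x_2 + \tfrac{25}{18}, LT = x_1.
g_2 = x_2^{2} - \tfrac{16}{7}x_2 + \tfrac{9}{7}, LT = x_2^{2}.
r = 4x_2 + 2, LT = x_2.

S(g_2,r): lcm = x_2^{2}. S = -\tfrac{39}{14}x_2 + \tfrac{9}{7}.
  leading term x_2: subtract (-\tfrac{39}{56})·r from -\tfrac{39}{14}x_2 + \tfrac{9}{7} → \tfrac{75}{28}
  leading term 1: no divisor's leading term divides it; move \tfrac{75}{28} to the remainder.
  remainder \tfrac{75}{28} ≠ 0; add m_4 = \tfrac{75}{28} to the basis.

The other S-polynomials (S(g_1,g_2), S(g_1,r), S(g_1,m_4), S(g_2,m_4), S(r,m_4)) all reduce to 0 modulo the current basis, so we have a Gröbner basis.
Inter-reduce: drop elements whose leading term is divisible by another's, tail-reduce, and make monic.
Reduced Gröbner basis: {1}.
The reduced Gröbner basis of I + (p) is {1}: the ideal is the whole ring, so the enlarged system has no common solution — adjoining p is inconsistent.

Ideal membership is decidable via reduction modulo a Gröbner basis.

Adjoining -4x_1x_2 - 7x_1 + \tfrac{85}{18}x_2 - \tfrac{175}{18} makes the ideal the whole ring: the system is inconsistent.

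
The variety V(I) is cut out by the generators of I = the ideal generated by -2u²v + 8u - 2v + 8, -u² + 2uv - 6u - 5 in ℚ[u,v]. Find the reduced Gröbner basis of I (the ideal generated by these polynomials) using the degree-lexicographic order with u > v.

The reduced Gröbner basis is the canonical form of the ideal for this ordering.

f_1 = -2u²v + 8u - 2v + 8, LT = u²v.
f_2 = -u² + 2uv - 6u - 5, LT = u².

S(f_1,f_2): lcm = u²v. S = 2uv² - 6uv - 4u - 4v - 4.
  leading term uv²: no divisor's leading term divides it; move 2uv² to the remainder.
  leading term uv: no divisor's leading term divides it; move -6uv to the remainder.
  leading term u: no divisor's leading term divides it; move -4u to the remainder.
  leading term v: no divisor's leading term divides it; move -4v to the remainder.
  leading term 1: no divisor's leading term divides it; move -4 to the remainder.
  remainder 2uv² - 6uv - 4u - 4v - 4 ≠ 0; add g_3 = 2uv² - 6uv - 4u - 4v - 4 to the basis.

S(f_1,g_3): lcm = u²v². S = 3u²v + 2u² - 2uv + v² + 2u - 4v.
  leading term u²v: subtract (-3/2)·f_1 from 3u²v + 2u² - 2uv + v² + 2u - 4v → 2u² - 2uv + v² + 14u - 7v + 12
  leading term u²: subtract (-2)·f_2 from 2u² - 2uv + v² + 14u - 7v + 12 → 2uv + v² + 2u - 7v + 2
  leading term uv: no divisor's leading term divides it; move 2uv to the remainder.
  leading term v²: no divisor's leading term divides it; move v² to the remainder.
  leading term u: no divisor's leading term divides it; move 2u to the remainder.
  leading term v: no divisor's leading term divides it; move -7v to the remainder.
  leading term 1: no divisor's leading term divides it; move 2 to the remainder.
  remainder 2uv + v² + 2u - 7v + 2 ≠ 0; add g_4 = 2uv + v² + 2u - 7v + 2 to the basis.

S(g_3,g_4): lcm = uv². S = -½v³ - 4uv + 7/2v² - 2u - 3v - 2.
  leading term v³: no divisor's leading term divides it; move -½v³ to the remainder.
  leading term uv: subtract (-2)·g_4 from -4uv + 7/2v² - 2u - 3v - 2 → 11/2v² + 2u - 17v + 2
  leading term v²: no divisor's leading term divides it; move 11/2v² to the remainder.
  leading term u: no divisor's leading term divides it; move 2u to the remainder.
  leading term v: no divisor's leading term divides it; move -17v to the remainder.
  leading term 1: no divisor's leading term divides it; move 2 to the remainder.
  remainder -½v³ + 11/2v² + 2u - 17v + 2 ≠ 0; add g_5 = -½v³ + 11/2v² + 2u - 17v + 2 to the basis.

The other S-polynomials (S(f_2,g_3), S(f_1,g_4), S(f_2,g_4), S(f_1,g_5), S(f_2,g_5), S(g_3,g_5), S(g_4,g_5)) all reduce to 0 modulo the current basis, so we have a Gröbner basis.
Inter-reduce: drop elements whose leading term is divisible by another's, tail-reduce, and make monic.

G = {v³ - 11v² - 4u + 34v - 4, u² + v² + 8u - 7v + 7, uv + ½v² + u - 7/2v + 1}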